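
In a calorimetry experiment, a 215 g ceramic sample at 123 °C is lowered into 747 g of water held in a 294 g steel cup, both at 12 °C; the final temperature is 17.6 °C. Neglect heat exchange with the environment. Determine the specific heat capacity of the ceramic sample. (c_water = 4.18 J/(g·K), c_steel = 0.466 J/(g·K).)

Energy conservation, ΣQ = 0:
215×c×(17.6 − 123) + 747×4.18×(17.6 − 12) + 294×0.466×(17.6 − 12) = 0
-22661 c = -18253
c = -18253/-22661 ≈ 0.8055 J/(g·K)

c ≈ 0.805 J/(g·K)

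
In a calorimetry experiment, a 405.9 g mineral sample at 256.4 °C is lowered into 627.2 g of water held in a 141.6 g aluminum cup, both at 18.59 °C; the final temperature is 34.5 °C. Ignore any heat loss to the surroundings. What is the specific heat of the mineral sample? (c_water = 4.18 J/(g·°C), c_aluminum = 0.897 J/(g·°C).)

c ≈ 0.486 J/(g·°C)

Let T be the final temperature. ΣQ_i = 0:
405.9×c×(34.5 − 256.4) + 627.2×4.18×(34.5 − 18.59) + 141.6×0.897×(34.5 − 18.59) = 0
-90069 c = -43732
c = -43732/-90069 ≈ 0.4855 J/(g·°C)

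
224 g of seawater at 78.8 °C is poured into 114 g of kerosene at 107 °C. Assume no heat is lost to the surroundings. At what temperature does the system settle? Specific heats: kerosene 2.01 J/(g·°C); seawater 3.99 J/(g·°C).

Setting the total heat transfer to zero:
114*2.01*(T − 107) + 224*3.99*(T − 78.8) = 0
(229.14 + 893.76) T = 229.14*107 + 893.76*78.8
T ≈ 84.55 °C

T_f ≈ 84.6 °C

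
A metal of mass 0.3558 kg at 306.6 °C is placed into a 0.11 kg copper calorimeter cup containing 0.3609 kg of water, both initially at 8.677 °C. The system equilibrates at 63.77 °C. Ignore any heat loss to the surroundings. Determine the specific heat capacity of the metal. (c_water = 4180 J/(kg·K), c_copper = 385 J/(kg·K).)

Setting the total heat transfer to zero:
0.3558×c×(63.77 − 306.6) + 0.3609×4180×(63.77 − 8.677) + 0.11×385×(63.77 − 8.677) = 0
-86.4 c = -85444
c = -85444/-86.4 ≈ 989 J/(kg·K)

c ≈ 989 J/(kg·K)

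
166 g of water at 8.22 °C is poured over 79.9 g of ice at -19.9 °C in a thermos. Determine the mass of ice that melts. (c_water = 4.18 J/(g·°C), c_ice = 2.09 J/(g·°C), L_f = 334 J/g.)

Cooling the water to 0 °C releases 166×4.18×8.22 = 5703.7 J.
Of that, 79.9×2.09×19.9 = 3323.1 J goes to bring the ice to 0 °C, leaving 2380.6 J.
Melting all 79.9 g of ice would need 79.9×334 = 26687 J.
That's not enough to melt it all — equilibrium is at 0 °C with ice remaining.
m_melt = 2380.6 / L_f = 7.127 g.

m_melted ≈ 7.13 g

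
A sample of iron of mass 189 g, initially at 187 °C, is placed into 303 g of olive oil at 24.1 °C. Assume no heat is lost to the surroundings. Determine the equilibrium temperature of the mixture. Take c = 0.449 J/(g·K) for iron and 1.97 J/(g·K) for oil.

T_f ≈ 44.4 °C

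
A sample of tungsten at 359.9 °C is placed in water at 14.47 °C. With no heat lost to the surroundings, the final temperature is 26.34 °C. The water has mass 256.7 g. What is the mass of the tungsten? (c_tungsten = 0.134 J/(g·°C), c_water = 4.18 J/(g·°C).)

m ≈ 285 g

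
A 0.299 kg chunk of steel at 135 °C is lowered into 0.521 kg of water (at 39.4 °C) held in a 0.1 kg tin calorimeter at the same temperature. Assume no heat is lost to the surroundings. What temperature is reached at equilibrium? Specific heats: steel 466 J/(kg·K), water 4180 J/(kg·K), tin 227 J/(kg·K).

Net heat exchanged in the isolated system is zero:
0.299*466*(T − 135) + 0.521*4180*(T − 39.4) + 0.1*227*(T − 39.4) = 0
139.33(T − 135) + 2177.8(T − 39.4) + 22.7(T − 39.4) = 0
(139.33 + 2177.8 + 22.7) T = 139.33*135 + 2177.8*39.4 + 22.7*39.4
T ≈ 45.09 °C

T_f ≈ 45.1 °C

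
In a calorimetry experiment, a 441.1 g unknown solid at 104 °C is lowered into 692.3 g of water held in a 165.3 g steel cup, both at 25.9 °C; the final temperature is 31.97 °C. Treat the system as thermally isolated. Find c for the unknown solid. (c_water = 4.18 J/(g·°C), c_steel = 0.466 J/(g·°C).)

Net heat exchanged in the isolated system is zero:
441.1·c·(31.97 − 104) + 692.3·4.18·(31.97 − 25.9) + 165.3·0.466·(31.97 − 25.9) = 0
-31772 c = -18033
c = -18033/-31772 ≈ 0.5676 J/(g·°C)

c ≈ 0.568 J/(g·°C)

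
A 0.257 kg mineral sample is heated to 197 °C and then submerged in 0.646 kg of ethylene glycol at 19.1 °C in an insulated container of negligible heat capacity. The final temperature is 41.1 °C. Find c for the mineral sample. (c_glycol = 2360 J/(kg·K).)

Let T be the final temperature. ΣQ_i = 0:
0.257·c·(41.1 − 197) + 0.646·2360·(41.1 − 19.1) = 0
-40.07 c = -33540
c = -33540/-40.07 ≈ 837.1 J/(kg·K)

c ≈ 837 J/(kg·K)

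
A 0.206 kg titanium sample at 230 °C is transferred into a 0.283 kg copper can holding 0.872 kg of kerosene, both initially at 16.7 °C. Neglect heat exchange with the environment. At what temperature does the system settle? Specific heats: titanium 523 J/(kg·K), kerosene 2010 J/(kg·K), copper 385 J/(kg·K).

T_f ≈ 28.4 °C

Taking heat into each body as positive, Σ m c ΔT = 0:
0.206·523·(T − 230) + 0.872·2010·(T − 16.7) + 0.283·385·(T − 16.7) = 0
(107.74 + 1752.7 + 108.95) T = 107.74·230 + 1752.7·16.7 + 108.95·16.7
T = 55870 / 1969.4 = 28.4 °C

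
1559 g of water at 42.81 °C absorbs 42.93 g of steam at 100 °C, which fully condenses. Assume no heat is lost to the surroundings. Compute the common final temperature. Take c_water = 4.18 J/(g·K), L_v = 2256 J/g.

T_f ≈ 58.8 °C

Setting the total heat transfer to zero:
condense steam: −42.93·2256 = −96850
  condensate cools 100→T: 42.93·4.18·(T − 100) = 179.45(T − 100)
  water warms: 1559·4.18·(T − 42.81) = 6516.6(T − 42.81)
6696.1 T = 96850 + 17945 + 278977 = 393771
T ≈ 58.81 °C — below 100 °C, confirming all the steam condensed.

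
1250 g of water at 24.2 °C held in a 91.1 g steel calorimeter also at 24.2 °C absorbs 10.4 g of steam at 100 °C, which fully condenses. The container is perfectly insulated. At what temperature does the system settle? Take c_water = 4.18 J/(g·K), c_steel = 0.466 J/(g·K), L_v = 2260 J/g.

Sum of m c ΔT and latent-heat terms is zero:
condense steam: −10.4×2260 = −23504; condensate cools 100→T: 10.4×4.18×(T − 100) = 43.47(T − 100); water warms: 1250×4.18×(T − 24.2) = 5225(T − 24.2); steel cup: 91.1×0.466×(T − 24.2) = 42.45(T − 24.2)
5310.9 T = 23504 + 4347.2 + 127472 = 155324
T ≈ 29.25 °C, under the boiling point, so the assumption holds.

T_f ≈ 29.2 °C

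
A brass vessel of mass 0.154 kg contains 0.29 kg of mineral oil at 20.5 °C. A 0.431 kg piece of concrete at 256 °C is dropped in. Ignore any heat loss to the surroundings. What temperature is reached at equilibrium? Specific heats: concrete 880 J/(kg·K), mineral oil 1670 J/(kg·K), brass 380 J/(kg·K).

T_f ≈ 117.4 °C

T_f = Σ m_i c_i T_i / Σ m_i c_i:
T_f = (379.28*256 + 484.3*20.5 + 58.52*20.5) / (379.28 + 484.3 + 58.52)
    = 108223 / 922.1 ≈ 117.37 °C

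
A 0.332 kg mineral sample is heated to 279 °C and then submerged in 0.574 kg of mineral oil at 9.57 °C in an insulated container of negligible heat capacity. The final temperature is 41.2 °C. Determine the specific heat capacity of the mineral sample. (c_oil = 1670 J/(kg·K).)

c ≈ 384 J/(kg·K)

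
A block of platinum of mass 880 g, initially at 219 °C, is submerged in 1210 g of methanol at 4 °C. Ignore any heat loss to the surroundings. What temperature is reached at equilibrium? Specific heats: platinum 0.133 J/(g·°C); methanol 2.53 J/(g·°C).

Taking heat into each body as positive, Σ m c ΔT = 0:
880*0.133*(T − 219) + 1210*2.53*(T − 4) = 0
117.04(T − 219) + 3061.3(T − 4) = 0
(117.04 + 3061.3) T = 117.04*219 + 3061.3*4
T = 37877 / 3178.3 = 11.9 °C

T_f ≈ 11.9 °C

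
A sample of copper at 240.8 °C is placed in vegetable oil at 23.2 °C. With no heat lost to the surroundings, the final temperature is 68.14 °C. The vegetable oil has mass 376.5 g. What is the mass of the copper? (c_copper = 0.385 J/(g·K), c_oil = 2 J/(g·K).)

Let T be the final temperature. ΣQ_i = 0:
m·0.385·(68.14 − 240.8) + 376.5·2·(68.14 − 23.2) = 0
-66.47 m = -33840
m = -33840/-66.47 ≈ 509.1 g

m ≈ 509 g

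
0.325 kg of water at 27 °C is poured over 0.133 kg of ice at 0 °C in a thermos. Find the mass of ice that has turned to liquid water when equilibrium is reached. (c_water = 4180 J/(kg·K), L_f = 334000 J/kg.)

Water can give up m c ΔT = 0.325·4180·27 = 36680 J before reaching 0 °C.
Fully melting the ice requires m_ice L_f = 0.133·334000 = 44422 J.
36680 J < 44422 J, so only part of the ice melts and the system sits at 0 °C.
m_melted·334000 = 36680  ⇒  m_melted ≈ 0.1098 kg.

m_melted ≈ 0.11 kg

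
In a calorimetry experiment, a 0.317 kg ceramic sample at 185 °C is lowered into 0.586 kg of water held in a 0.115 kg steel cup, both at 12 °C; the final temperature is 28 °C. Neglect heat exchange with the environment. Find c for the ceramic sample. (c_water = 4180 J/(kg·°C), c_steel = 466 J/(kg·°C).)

c ≈ 805 J/(kg·°C)

Conservation of energy gives ΣQ = 0:
0.317×c×(28 − 185) + 0.586×4180×(28 − 12) + 0.115×466×(28 − 12) = 0
-49.77 c = -40049
c = -40049/-49.77 ≈ 804.7 J/(kg·°C)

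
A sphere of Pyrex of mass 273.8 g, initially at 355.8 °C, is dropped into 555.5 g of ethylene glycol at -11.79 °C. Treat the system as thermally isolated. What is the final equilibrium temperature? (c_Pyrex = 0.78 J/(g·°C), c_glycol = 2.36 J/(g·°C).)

T_f ≈ 39.7 °C

Taking heat into each body as positive, Σ m c ΔT = 0:
273.8*0.78*(T − 355.8) + 555.5*2.36*(T − (-11.79)) = 0
(213.56 + 1311) T = 213.56*355.8 + 1311*(-11.79)
T = 60530 / 1524.5 = 39.7 °C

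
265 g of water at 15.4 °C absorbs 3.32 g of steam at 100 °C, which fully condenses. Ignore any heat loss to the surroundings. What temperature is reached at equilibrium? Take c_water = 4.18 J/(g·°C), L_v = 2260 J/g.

Energy conservation, ΣQ = 0:
steam→water at 100 °C releases m L_v = 3.32·2260 = 7503.2; condensed water 100 °C→T: 13.88(T − 100); original water: 1107.7(T − 15.4)
1121.6 T = 7503.2 + 1387.8 + 17059 = 25950
T ≈ 23.14 °C, under the boiling point, so the assumption holds.

T_f ≈ 23.1 °C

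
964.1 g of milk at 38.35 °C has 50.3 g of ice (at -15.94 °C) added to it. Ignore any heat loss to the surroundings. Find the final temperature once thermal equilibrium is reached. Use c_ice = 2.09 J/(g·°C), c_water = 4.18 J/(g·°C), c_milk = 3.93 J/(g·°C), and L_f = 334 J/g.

T_f ≈ 31.7 °C

Sum of m c ΔT and latent-heat terms is zero:
ice -15.94→0 °C: 50.3×2.09×15.94 = 1675.7; melt ice: 50.3×334 = 16800; meltwater 0→T: 50.3×4.18×T = 210.25 T; milk cools: 964.1×3.93×(T − 38.35) = 3788.9(T − 38.35)
3999.2 T = 145305 − 18476 = 126829
T ≈ 31.71 °C (positive, so assuming full melt was valid).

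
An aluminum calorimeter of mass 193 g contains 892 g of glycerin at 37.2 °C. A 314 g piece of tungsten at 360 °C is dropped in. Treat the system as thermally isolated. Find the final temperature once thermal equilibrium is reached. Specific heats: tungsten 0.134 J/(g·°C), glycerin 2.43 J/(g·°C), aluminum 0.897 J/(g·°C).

Taking heat into each body as positive, Σ m c ΔT = 0:
314*0.134*(T − 360) + 892*2.43*(T − 37.2) + 193*0.897*(T − 37.2) = 0
(42.08 + 2167.6 + 173.12) T = 42.08*360 + 2167.6*37.2 + 173.12*37.2
T ≈ 42.90 °C

T_f ≈ 42.9 °C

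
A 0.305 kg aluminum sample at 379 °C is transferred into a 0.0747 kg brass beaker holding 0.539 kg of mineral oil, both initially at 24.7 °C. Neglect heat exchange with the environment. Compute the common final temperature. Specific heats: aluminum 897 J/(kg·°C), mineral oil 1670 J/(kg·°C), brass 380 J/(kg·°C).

T_f ≈ 105.3 °C

Net heat exchanged in the isolated system is zero:
0.305*897*(T − 379) + 0.539*1670*(T − 24.7) + 0.0747*380*(T − 24.7) = 0
(273.58 + 900.13 + 28.39) T = 273.58*379 + 900.13*24.7 + 28.39*24.7
T = 126623 / 1202.1 = 105 °C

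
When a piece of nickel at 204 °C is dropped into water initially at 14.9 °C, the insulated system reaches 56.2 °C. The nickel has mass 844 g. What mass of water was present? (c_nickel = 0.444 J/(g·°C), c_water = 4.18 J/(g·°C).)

Energy conservation, ΣQ = 0:
844×0.444×(56.2 − 204) + m×4.18×(56.2 − 14.9) = 0
172.63 m = 55386
m = 55386/172.63 ≈ 320.8 g

m ≈ 321 g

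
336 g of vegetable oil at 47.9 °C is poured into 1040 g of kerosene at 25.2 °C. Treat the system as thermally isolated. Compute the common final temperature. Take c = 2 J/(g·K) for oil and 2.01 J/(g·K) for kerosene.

T_f ≈ 30.7 °C

Heat lost by the oil equals heat gained by the kerosene:
336·2·(47.9 − T) = 1040·2.01·(T − 25.2)
672(47.9 − T) = 2090.4(T − 25.2)
2762.4 T = 84867  ⇒  T ≈ 30.72 °C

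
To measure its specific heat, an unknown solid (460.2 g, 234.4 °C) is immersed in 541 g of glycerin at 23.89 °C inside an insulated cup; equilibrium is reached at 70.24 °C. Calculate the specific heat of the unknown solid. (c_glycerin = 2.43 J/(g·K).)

Setting the total heat transfer to zero:
460.2×c×(70.24 − 234.4) + 541×2.43×(70.24 − 23.89) = 0
-75546 c = -60933
c = -60933/-75546 ≈ 0.8066 J/(g·K)

c ≈ 0.807 J/(g·K)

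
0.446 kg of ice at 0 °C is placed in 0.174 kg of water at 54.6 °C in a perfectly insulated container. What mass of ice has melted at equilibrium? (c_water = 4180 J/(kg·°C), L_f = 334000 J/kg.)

m_melted ≈ 0.119 kg

Water can give up m c ΔT = 0.174·4180·54.6 = 39712 J before reaching 0 °C.
Fully melting the ice requires m_ice L_f = 0.446·334000 = 148964 J.
Since 39712 < 148964 J, not all the ice melts; equilibrium is at 0 °C.
m_melt = 39712 / L_f = 0.1189 kg.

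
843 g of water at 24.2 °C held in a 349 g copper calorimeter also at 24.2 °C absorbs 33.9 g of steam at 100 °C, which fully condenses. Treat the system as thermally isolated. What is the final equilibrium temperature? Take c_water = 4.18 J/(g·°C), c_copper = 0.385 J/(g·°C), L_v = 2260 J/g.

Conservation of energy gives ΣQ = 0:
steam→water at 100 °C releases m L_v = 33.9·2260 = 76614; condensed water 100 °C→T: 141.7(T − 100); water warms: 843·4.18·(T − 24.2) = 3523.7(T − 24.2); copper cup: 349·0.385·(T − 24.2) = 134.37(T − 24.2)
3799.8 T = 76614 + 14170 + 88526 = 179310
T ≈ 47.19 °C, under the boiling point, so the assumption holds.

T_f ≈ 47.2 °C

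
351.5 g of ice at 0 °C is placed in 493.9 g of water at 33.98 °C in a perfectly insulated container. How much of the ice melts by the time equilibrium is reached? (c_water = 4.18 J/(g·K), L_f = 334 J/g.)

m_melted ≈ 210 g

Heat available from the water dropping to 0 °C: 493.9×4.18×33.98 = 70152 J.
Melting all 351.5 g of ice would need 351.5×334 = 117401 J.
70152 J < 117401 J, so only part of the ice melts and the system sits at 0 °C.
m_melted×334 = 70152  ⇒  m_melted ≈ 210 g.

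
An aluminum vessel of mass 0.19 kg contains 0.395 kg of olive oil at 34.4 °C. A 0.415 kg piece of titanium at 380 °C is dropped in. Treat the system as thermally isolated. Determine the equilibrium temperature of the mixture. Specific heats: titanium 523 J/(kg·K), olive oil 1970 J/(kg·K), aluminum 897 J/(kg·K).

T_f ≈ 98.8 °C

Net heat exchanged in the isolated system is zero:
0.415×523×(T − 380) + 0.395×1970×(T − 34.4) + 0.19×897×(T − 34.4) = 0
1165.6 T = 115108
T ≈ 98.75 °C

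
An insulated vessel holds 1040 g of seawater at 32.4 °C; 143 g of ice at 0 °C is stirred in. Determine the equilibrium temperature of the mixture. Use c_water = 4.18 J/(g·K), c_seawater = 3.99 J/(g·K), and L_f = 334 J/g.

T_f ≈ 18.3 °C

Conservation of energy gives ΣQ = 0:
fusion: m_ice L_f = 143·334 = 47762
  warm the meltwater: 597.74 T
  seawater: 4149.6(T − 32.4)
4747.3 T = 134447 − 47762 = 86685
T ≈ 18.26 °C. Since T > 0 °C, the all-ice-melts assumption holds.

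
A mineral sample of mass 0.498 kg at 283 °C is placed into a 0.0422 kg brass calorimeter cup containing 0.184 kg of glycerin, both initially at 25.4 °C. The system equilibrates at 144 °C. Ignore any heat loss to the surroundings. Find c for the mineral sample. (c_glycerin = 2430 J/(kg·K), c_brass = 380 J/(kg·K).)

Energy conservation, ΣQ = 0:
0.498·c·(144 − 283) + 0.184·2430·(144 − 25.4) + 0.0422·380·(144 − 25.4) = 0
-69.22 c = -54930
c = -54930/-69.22 ≈ 793.5 J/(kg·K)

c ≈ 794 J/(kg·K)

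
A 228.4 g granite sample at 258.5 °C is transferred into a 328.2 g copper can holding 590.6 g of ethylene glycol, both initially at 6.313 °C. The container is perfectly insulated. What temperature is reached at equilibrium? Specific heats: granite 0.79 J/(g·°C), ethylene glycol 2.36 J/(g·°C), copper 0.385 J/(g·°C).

Taking heat into each body as positive, Σ m c ΔT = 0:
228.4×0.79×(T − 258.5) + 590.6×2.36×(T − 6.313) + 328.2×0.385×(T − 6.313) = 0
(180.44 + 1393.8 + 126.36) T = 180.44×258.5 + 1393.8×6.313 + 126.36×6.313
T = 56240/1700.6 ≈ 33.07 °C

T_f ≈ 33.1 °C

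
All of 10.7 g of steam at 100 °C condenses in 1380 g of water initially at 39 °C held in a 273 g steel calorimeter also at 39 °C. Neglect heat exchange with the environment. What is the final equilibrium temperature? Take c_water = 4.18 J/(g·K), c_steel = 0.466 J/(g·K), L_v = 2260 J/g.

Energy balance with sensible and latent terms:
condense steam: −10.7×2260 = −24182
  condensed water 100 °C→T: 44.73(T − 100)
  water warms: 1380×4.18×(T − 39) = 5768.4(T − 39)
  steel cup: 273×0.466×(T − 39) = 127.22(T − 39)
5940.3 T = 24182 + 4472.6 + 229929 = 258584
T ≈ 43.53 °C, under the boiling point, so the assumption holds.

T_f ≈ 43.5 °C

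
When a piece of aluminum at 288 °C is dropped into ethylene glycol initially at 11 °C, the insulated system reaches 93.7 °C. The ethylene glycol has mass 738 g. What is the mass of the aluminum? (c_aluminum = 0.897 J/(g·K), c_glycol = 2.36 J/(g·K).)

m ≈ 826 g

Heat lost by the aluminum = heat gained by the glycol:
m·0.897·(288 − 93.7) = 738·2.36·(93.7 − 11)
174.29 m = 144037  ⇒  m ≈ 826.4 g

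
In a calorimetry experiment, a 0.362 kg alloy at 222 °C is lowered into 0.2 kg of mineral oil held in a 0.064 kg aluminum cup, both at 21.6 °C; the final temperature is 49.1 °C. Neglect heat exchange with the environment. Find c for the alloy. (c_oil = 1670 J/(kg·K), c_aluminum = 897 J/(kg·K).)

c ≈ 172 J/(kg·K)

Let T be the final temperature. ΣQ_i = 0:
0.362·c·(49.1 − 222) + 0.2·1670·(49.1 − 21.6) + 0.064·897·(49.1 − 21.6) = 0
-62.59 c = -10764
c = -10764/-62.59 ≈ 172 J/(kg·K)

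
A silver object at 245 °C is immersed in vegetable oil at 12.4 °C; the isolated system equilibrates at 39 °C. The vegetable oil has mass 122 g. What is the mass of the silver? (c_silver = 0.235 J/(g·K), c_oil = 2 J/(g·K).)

Setting the total heat transfer to zero:
m×0.235×(39 − 245) + 122×2×(39 − 12.4) = 0
-48.41 m = -6490.4
m = -6490.4/-48.41 ≈ 134.1 g

m ≈ 134 g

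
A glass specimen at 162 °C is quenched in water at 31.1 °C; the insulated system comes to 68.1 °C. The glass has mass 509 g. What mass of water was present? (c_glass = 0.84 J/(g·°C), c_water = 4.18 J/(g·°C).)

m ≈ 260 g

Setting the total heat transfer to zero:
509×0.84×(68.1 − 162) + m×4.18×(68.1 − 31.1) = 0
154.66 m = 40148
m = 40148/154.66 ≈ 259.6 g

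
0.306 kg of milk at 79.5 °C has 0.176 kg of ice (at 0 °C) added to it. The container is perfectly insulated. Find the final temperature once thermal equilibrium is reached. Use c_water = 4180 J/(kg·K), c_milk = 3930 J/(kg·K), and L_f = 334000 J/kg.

Net heat exchanged in the isolated system is zero:
latent heat to melt: 0.176·334000 = 58784
  warm the meltwater: 735.68 T
  milk cools: 0.306·3930·(T − 79.5) = 1202.6(T − 79.5)
1938.3 T = 95605 − 58784 = 36821
T ≈ 19.00 °C — above 0 °C, consistent with complete melting.

T_f ≈ 19.0 °C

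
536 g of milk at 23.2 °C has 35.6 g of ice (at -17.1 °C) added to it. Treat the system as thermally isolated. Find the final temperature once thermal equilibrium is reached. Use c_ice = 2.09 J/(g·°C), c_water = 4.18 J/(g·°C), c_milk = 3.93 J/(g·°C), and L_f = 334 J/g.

T_f ≈ 15.8 °C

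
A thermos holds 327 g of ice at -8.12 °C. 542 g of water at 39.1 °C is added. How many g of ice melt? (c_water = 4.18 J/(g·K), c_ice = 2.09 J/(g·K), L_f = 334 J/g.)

Water can give up m c ΔT = 542×4.18×39.1 = 88583 J before reaching 0 °C.
Of that, 327×2.09×8.12 = 5549.5 J goes to bring the ice to 0 °C, leaving 83034 J.
To melt every bit of ice: 327×334 = 109218 J.
Since 83034 < 109218 J, not all the ice melts; equilibrium is at 0 °C.
m_melted×334 = 83034  ⇒  m_melted ≈ 248.6 g.

m_melted ≈ 249 g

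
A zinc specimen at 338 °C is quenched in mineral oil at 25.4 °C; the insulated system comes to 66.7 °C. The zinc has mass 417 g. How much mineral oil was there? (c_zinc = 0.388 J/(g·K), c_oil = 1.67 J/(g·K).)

m ≈ 636 g

Heat lost by the zinc = heat gained by the oil:
417·0.388·(338 − 66.7) = m·1.67·(66.7 − 25.4)
68.97 m = 43895  ⇒  m ≈ 636.4 g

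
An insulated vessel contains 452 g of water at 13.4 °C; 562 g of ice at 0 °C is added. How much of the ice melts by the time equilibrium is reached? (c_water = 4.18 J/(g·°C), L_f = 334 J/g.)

Heat available from the water dropping to 0 °C: 452·4.18·13.4 = 25317 J.
Melting all 562 g of ice would need 562·334 = 187708 J.
Since 25317 < 187708 J, not all the ice melts; equilibrium is at 0 °C.
Mass melted = 25317/334 ≈ 75.8 g.

m_melted ≈ 75.8 g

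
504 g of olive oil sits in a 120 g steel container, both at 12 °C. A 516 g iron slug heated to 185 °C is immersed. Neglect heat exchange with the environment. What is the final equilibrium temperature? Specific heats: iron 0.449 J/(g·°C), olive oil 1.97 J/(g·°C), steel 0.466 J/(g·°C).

T_f ≈ 43.3 °C

Energy conservation, ΣQ = 0:
516·0.449·(T − 185) + 504·1.97·(T − 12) + 120·0.466·(T − 12) = 0
231.68(T − 185) + 992.88(T − 12) + 55.92(T − 12) = 0
1280.5 T = 55447
T = 55447/1280.5 ≈ 43.30 °C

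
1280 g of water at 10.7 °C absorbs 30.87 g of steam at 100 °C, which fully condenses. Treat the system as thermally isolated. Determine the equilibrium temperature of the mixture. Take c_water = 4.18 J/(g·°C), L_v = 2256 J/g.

Net heat exchanged in the isolated system is zero:
condense steam: −30.87×2256 = −69643
  condensed water 100 °C→T: 129.04(T − 100)
  original water: 5350.4(T − 10.7)
5479.4 T = 69643 + 12904 + 57249 = 139796
T ≈ 25.51 °C (< 100 °C, so full condensation is consistent).

T_f ≈ 25.5 °C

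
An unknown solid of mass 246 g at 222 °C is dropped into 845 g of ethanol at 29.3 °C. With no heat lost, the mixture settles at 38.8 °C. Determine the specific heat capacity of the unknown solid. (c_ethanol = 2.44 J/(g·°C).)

c ≈ 0.435 J/(g·°C)

m_s c (T_s − T_f) = m_ethanol c_ethanol (T_f − T_0):
246×c×(222 − 38.8) = 845×2.44×(38.8 − 29.3)
45067 c = 19587  ⇒  c ≈ 0.4346 J/(g·°C)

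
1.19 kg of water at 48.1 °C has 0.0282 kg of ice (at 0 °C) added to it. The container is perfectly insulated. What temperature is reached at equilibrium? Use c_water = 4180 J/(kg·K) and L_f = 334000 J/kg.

T_f ≈ 45.1 °C

Sum of m c ΔT and latent-heat terms is zero:
melt ice: 0.0282·334000 = 9418.8; warm the meltwater: 117.88 T; water cools: 1.19·4180·(T − 48.1) = 4974.2(T − 48.1)
5092.1 T = 239259 − 9418.8 = 229840
T ≈ 45.14 °C. Since T > 0 °C, the all-ice-melts assumption holds.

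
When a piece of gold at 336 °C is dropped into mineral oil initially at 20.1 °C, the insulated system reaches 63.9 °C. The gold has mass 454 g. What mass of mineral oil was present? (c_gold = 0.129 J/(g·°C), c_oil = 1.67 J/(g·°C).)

m ≈ 218 g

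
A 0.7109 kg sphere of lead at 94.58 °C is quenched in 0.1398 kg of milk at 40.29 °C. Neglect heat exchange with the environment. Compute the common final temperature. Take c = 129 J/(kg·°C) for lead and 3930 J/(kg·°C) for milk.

T_f ≈ 48.1 °C

With ΣQ=0 the equilibrium temperature is the m·c-weighted mean:
T_f = (91.71·94.58 + 549.41·40.29) / (91.71 + 549.41)
    = 30809 / 641.12 ≈ 48.06 °C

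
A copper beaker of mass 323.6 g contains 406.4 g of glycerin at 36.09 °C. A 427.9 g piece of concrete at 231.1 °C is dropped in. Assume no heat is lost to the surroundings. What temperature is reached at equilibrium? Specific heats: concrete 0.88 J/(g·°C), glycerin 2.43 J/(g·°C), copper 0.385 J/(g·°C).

T_f = Σ m_i c_i T_i / Σ m_i c_i:
T_f = (376.55·231.1 + 987.55·36.09 + 124.59·36.09) / (376.55 + 987.55 + 124.59)
    = 127158 / 1488.7 ≈ 85.42 °C

T_f ≈ 85.4 °C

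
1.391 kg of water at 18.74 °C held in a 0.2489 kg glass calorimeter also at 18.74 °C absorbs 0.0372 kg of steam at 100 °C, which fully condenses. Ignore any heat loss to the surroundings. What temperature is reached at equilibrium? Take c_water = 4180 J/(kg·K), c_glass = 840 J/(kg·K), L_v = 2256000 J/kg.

T_f ≈ 34.4 °C

Net heat exchanged in the isolated system is zero:
condense steam: −0.0372×2256000 = −83923
  condensate cools 100→T: 0.0372×4180×(T − 100) = 155.5(T − 100)
  original water: 5814.4(T − 18.74)
  cup: 209.08(T − 18.74)
6179 T = 83923 + 15550 + 112880 = 212352
T ≈ 34.37 °C (< 100 °C, so full condensation is consistent).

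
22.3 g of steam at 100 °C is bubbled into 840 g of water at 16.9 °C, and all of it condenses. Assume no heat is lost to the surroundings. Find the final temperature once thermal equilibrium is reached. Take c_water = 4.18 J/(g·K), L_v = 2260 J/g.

Net heat exchanged in the isolated system is zero:
latent heat released on condensation: 22.3×2260 = 50398
  condensed water 100 °C→T: 93.21(T − 100)
  original water: 3511.2(T − 16.9)
3604.4 T = 50398 + 9321.4 + 59339 = 119059
T ≈ 33.03 °C — below 100 °C, confirming all the steam condensed.

T_f ≈ 33.0 °C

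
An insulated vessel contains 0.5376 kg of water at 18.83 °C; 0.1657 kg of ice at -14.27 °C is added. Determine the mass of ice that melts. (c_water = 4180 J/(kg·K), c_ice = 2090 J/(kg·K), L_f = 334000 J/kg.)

Water can give up m c ΔT = 0.5376×4180×18.83 = 42314 J before reaching 0 °C.
Of that, 0.1657×2090×14.27 = 4941.9 J goes to bring the ice to 0 °C, leaving 37372 J.
Fully melting the ice requires m_ice L_f = 0.1657×334000 = 55344 J.
Since 37372 < 55344 J, not all the ice melts; equilibrium is at 0 °C.
m_melted×334000 = 37372  ⇒  m_melted ≈ 0.1119 kg.

m_melted ≈ 0.112 kg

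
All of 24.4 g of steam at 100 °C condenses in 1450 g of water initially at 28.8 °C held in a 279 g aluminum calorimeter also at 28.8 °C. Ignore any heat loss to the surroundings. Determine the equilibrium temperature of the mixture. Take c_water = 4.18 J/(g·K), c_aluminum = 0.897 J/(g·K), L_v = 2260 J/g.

T_f ≈ 38.5 °C

Setting the total heat transfer to zero:
condense steam: −24.4·2260 = −55144
  condensate cools 100→T: 24.4·4.18·(T − 100) = 101.99(T − 100)
  water warms: 1450·4.18·(T − 28.8) = 6061(T − 28.8)
  cup: 250.26(T − 28.8)
6413.3 T = 55144 + 10199 + 181764 = 247108
T ≈ 38.53 °C (< 100 °C, so full condensation is consistent).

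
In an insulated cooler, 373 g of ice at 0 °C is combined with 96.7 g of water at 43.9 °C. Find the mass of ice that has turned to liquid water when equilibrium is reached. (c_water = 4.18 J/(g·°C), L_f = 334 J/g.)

m_melted ≈ 53.1 g

Heat available from the water dropping to 0 °C: 96.7·4.18·43.9 = 17745 J.
Melting all 373 g of ice would need 373·334 = 124582 J.
That's not enough to melt it all — equilibrium is at 0 °C with ice remaining.
Mass melted = 17745/334 ≈ 53.13 g.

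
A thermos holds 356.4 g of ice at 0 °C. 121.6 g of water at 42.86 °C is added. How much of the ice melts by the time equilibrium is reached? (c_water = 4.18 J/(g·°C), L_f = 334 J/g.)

m_melted ≈ 65.2 g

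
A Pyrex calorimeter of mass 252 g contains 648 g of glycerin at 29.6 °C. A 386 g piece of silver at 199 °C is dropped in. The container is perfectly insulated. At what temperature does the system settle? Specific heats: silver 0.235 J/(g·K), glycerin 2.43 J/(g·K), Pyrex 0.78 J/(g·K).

Setting the total heat transfer to zero:
386·0.235·(T − 199) + 648·2.43·(T − 29.6) + 252·0.78·(T − 29.6) = 0
90.71(T − 199) + 1574.6(T − 29.6) + 196.56(T − 29.6) = 0
(90.71 + 1574.6 + 196.56) T = 90.71·199 + 1574.6·29.6 + 196.56·29.6
T = 70479/1861.9 ≈ 37.85 °C

T_f ≈ 37.9 °C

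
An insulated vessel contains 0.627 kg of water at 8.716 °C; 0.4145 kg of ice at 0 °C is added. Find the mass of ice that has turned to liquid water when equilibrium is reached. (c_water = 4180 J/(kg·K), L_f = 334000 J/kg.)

Water can give up m c ΔT = 0.627·4180·8.716 = 22843 J before reaching 0 °C.
Fully melting the ice requires m_ice L_f = 0.4145·334000 = 138443 J.
Since 22843 < 138443 J, not all the ice melts; equilibrium is at 0 °C.
m_melt = 22843 / L_f = 0.06839 kg.

m_melted ≈ 0.0684 kg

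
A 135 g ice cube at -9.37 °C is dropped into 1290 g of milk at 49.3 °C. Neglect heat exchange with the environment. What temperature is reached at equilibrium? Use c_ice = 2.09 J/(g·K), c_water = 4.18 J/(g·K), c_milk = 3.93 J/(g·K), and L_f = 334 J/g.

T_f ≈ 35.9 °C

Sum of m c ΔT and latent-heat terms is zero:
ice -9.37→0 °C: 135×2.09×9.37 = 2643.7
  latent heat to melt: 135×334 = 45090
  warm the meltwater: 564.3 T
  milk: 5069.7(T − 49.3)
5634 T = 249936 − 47734 = 202202
T ≈ 35.89 °C. Since T > 0 °C, the all-ice-melts assumption holds.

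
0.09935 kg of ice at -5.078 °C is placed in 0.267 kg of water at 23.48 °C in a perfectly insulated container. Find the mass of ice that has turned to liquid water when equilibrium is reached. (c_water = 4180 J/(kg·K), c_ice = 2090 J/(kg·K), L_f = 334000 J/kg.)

m_melted ≈ 0.0753 kg

Heat available from the water dropping to 0 °C: 0.267×4180×23.48 = 26205 J.
Of that, 0.09935×2090×5.078 = 1054.4 J goes to bring the ice to 0 °C, leaving 25151 J.
To melt every bit of ice: 0.09935×334000 = 33183 J.
That's not enough to melt it all — equilibrium is at 0 °C with ice remaining.
m_melted×334000 = 25151  ⇒  m_melted ≈ 0.0753 kg.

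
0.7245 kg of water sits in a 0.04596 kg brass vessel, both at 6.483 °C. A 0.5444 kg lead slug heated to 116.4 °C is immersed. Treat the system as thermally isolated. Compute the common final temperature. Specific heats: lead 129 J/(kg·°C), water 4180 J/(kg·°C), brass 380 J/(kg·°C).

T_f ≈ 9.0 °C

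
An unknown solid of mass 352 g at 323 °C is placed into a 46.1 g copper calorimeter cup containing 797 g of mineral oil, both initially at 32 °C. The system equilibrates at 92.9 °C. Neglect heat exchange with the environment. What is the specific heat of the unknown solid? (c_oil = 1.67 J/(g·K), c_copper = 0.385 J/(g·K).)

c ≈ 1.01 J/(g·K)

Conservation of energy gives ΣQ = 0:
352×c×(92.9 − 323) + 797×1.67×(92.9 − 32) + 46.1×0.385×(92.9 − 32) = 0
-80995 c = -82138
c = -82138/-80995 ≈ 1.014 J/(g·K)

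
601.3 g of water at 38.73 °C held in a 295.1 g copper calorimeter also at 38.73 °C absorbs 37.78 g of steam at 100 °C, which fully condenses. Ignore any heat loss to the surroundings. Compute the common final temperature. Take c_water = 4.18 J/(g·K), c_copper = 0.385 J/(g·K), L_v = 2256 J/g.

Net heat exchanged in the isolated system is zero:
steam→water at 100 °C releases m L_v = 37.78×2256 = 85232
  condensed water 100 °C→T: 157.92(T − 100)
  water warms: 601.3×4.18×(T − 38.73) = 2513.4(T − 38.73)
  copper cup: 295.1×0.385×(T − 38.73) = 113.61(T − 38.73)
2785 T = 85232 + 15792 + 101746 = 202769
T ≈ 72.81 °C — below 100 °C, confirming all the steam condensed.

T_f ≈ 72.8 °C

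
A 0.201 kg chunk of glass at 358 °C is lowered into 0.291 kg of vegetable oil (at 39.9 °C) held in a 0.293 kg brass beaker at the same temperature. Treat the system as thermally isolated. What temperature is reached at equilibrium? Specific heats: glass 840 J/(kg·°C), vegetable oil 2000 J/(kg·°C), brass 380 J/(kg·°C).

T_f ≈ 102.2 °C

Setting the total heat transfer to zero:
0.201×840×(T − 358) + 0.291×2000×(T − 39.9) + 0.293×380×(T − 39.9) = 0
862.18 T = 88109
T = 88109/862.18 ≈ 102.19 °C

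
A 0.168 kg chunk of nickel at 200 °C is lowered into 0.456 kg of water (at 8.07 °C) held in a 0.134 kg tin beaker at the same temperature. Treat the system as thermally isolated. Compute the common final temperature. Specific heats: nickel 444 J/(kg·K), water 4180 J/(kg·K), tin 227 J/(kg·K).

T_f ≈ 15.2 °C

Conservation of energy gives ΣQ = 0:
0.168×444×(T − 200) + 0.456×4180×(T − 8.07) + 0.134×227×(T − 8.07) = 0
74.59(T − 200) + 1906.1(T − 8.07) + 30.42(T − 8.07) = 0
2011.1 T = 30546
T = 30546/2011.1 ≈ 15.19 °C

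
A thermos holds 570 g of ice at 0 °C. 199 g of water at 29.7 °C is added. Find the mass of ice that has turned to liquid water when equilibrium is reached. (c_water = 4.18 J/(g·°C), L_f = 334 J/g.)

m_melted ≈ 74 g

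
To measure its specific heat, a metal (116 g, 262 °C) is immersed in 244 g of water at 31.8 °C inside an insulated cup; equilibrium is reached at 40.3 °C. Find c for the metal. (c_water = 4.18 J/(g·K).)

c ≈ 0.337 J/(g·K)

Setting the total heat transfer to zero:
116×c×(40.3 − 262) + 244×4.18×(40.3 − 31.8) = 0
-25717 c = -8669.3
c = -8669.3/-25717 ≈ 0.3371 J/(g·K)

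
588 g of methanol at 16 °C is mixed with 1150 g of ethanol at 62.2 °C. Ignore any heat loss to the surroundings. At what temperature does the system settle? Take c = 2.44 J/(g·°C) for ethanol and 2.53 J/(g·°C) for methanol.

T_f ≈ 46.2 °C

Heat lost by the ethanol equals heat gained by the methanol:
1150*2.44*(62.2 − T) = 588*2.53*(T − 16)
2806(62.2 − T) = 1487.6(T − 16)
4293.6 T = 198335  ⇒  T ≈ 46.19 °C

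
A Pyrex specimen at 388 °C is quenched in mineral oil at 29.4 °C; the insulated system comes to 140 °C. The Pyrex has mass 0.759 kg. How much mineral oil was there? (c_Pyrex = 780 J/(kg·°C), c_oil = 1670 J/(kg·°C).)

m ≈ 0.795 kg

Let T be the final temperature. ΣQ_i = 0:
0.759×780×(140 − 388) + m×1670×(140 − 29.4) = 0
184702 m = 146821
m = 146821/184702 ≈ 0.7949 kg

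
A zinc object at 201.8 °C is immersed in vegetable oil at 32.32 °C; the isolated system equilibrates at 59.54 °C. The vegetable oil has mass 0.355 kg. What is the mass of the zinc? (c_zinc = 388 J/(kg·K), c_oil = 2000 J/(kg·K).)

m ≈ 0.35 kg

Heat gained plus heat lost sum to zero:
m×388×(59.54 − 201.8) + 0.355×2000×(59.54 − 32.32) = 0
-55197 m = -19326
m = -19326/-55197 ≈ 0.3501 kg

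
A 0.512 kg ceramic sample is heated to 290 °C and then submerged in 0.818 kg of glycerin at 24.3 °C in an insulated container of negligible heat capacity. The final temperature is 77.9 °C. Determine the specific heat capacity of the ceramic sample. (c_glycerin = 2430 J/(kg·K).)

c ≈ 981 J/(kg·K)

Heat lost by the ceramic sample = heat gained by the glycerin:
0.512·c·(290 − 77.9) = 0.818·2430·(77.9 − 24.3)
108.6 c = 106543  ⇒  c ≈ 981.1 J/(kg·K)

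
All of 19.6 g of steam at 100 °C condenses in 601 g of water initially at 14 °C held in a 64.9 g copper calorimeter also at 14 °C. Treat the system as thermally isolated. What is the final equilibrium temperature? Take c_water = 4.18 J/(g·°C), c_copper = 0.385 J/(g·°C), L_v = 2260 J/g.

T_f ≈ 33.6 °C

Conservation of energy gives ΣQ = 0:
steam→water at 100 °C releases m L_v = 19.6·2260 = 44296
  condensed water 100 °C→T: 81.93(T − 100)
  water warms: 601·4.18·(T − 14) = 2512.2(T − 14)
  cup: 24.99(T − 14)
2619.1 T = 44296 + 8192.8 + 35520 = 88009
T ≈ 33.60 °C (< 100 °C, so full condensation is consistent).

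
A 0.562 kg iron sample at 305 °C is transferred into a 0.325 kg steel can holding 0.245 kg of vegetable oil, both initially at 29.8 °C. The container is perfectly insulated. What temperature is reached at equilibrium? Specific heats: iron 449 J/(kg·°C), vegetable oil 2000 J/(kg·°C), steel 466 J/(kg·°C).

Taking heat into each body as positive, Σ m c ΔT = 0:
0.562·449·(T − 305) + 0.245·2000·(T − 29.8) + 0.325·466·(T − 29.8) = 0
252.34(T − 305) + 490(T − 29.8) + 151.45(T − 29.8) = 0
893.79 T = 96078
T ≈ 107.50 °C

T_f ≈ 107.5 °C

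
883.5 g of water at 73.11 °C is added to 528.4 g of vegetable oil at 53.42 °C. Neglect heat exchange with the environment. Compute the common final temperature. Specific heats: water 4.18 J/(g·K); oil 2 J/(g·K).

T_f ≈ 68.7 °C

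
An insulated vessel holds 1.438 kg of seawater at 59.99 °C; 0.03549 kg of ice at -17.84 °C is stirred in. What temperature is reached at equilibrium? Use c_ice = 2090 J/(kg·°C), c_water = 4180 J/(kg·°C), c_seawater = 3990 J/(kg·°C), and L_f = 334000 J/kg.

Energy balance with sensible and latent terms:
warm ice to 0 °C: 0.03549·2090·(0 − (-17.84)) = 1323.3; melt ice: 0.03549·334000 = 11854; meltwater 0→T: 0.03549·4180·T = 148.35 T; seawater: 5737.6(T − 59.99)
5886 T = 344200 − 13177 = 331023
T ≈ 56.24 °C — above 0 °C, consistent with complete melting.

T_f ≈ 56.2 °C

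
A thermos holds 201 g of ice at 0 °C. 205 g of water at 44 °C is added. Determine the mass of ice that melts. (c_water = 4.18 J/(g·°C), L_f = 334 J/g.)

m_melted ≈ 113 g

Heat available from the water dropping to 0 °C: 205×4.18×44 = 37704 J.
Fully melting the ice requires m_ice L_f = 201×334 = 67134 J.
37704 J < 67134 J, so only part of the ice melts and the system sits at 0 °C.
m_melted×334 = 37704  ⇒  m_melted ≈ 112.9 g.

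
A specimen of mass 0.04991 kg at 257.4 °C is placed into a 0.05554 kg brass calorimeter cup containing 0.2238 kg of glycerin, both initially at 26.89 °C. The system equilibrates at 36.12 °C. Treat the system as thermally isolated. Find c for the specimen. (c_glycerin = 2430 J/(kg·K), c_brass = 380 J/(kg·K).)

Taking heat into each body as positive, Σ m c ΔT = 0:
0.04991·c·(36.12 − 257.4) + 0.2238·2430·(36.12 − 26.89) + 0.05554·380·(36.12 − 26.89) = 0
-11.04 c = -5214.4
c = -5214.4/-11.04 ≈ 472.1 J/(kg·K)

c ≈ 472 J/(kg·K)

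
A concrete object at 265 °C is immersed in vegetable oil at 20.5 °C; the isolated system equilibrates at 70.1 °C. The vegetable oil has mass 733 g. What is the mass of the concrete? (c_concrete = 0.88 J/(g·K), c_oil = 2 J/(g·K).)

m ≈ 424 g

Taking heat into each body as positive, Σ m c ΔT = 0:
m·0.88·(70.1 − 265) + 733·2·(70.1 − 20.5) = 0
-171.51 m = -72714
m = -72714/-171.51 ≈ 424 g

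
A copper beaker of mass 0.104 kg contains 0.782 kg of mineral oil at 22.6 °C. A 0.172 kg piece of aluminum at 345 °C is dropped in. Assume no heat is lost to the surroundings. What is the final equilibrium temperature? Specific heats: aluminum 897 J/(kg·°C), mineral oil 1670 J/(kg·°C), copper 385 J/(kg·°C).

T_f ≈ 55.8 °C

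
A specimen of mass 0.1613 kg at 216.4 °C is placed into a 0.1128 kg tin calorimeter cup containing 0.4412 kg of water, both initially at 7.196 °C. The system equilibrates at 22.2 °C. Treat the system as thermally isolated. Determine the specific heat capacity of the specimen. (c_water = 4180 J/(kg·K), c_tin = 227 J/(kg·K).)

Net heat exchanged in the isolated system is zero:
0.1613·c·(22.2 − 216.4) + 0.4412·4180·(22.2 − 7.196) + 0.1128·227·(22.2 − 7.196) = 0
-31.32 c = -28055
c = -28055/-31.32 ≈ 895.6 J/(kg·K)

c ≈ 896 J/(kg·K)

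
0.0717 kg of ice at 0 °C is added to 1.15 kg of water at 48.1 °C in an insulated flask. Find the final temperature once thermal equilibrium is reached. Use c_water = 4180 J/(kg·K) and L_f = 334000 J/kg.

Energy balance with sensible and latent terms:
latent heat to melt: 0.0717·334000 = 23948; warm the meltwater: 299.71 T; water: 4807(T − 48.1)
5106.7 T = 231217 − 23948 = 207269
T ≈ 40.59 °C (positive, so assuming full melt was valid).

T_f ≈ 40.6 °C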